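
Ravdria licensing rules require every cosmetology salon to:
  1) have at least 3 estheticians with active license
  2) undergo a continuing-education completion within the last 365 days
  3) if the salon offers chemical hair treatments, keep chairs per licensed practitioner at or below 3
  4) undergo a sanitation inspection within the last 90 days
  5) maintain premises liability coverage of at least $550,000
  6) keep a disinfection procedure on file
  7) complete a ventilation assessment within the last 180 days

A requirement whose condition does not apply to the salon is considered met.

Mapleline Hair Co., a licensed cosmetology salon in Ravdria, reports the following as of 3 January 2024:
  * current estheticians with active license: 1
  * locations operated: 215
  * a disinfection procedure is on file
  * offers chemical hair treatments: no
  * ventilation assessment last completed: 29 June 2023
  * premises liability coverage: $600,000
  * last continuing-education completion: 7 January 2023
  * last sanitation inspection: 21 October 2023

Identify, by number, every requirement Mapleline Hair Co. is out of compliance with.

1, 7

1. estheticians with active license 1 < 3 → not met
2. continuing-education completion 361 days ago vs limit 365 → met
3. condition 'offers chemical hair treatments' does not hold → requirement n/a → met
4. sanitation inspection 74 days ago vs limit 90 → met
5. premises liability coverage $600,000 ≥ $550,000 → met
6. disinfection procedure present → met
7. ventilation assessment 188 days ago vs limit 180 → not met
Not met: 1, 7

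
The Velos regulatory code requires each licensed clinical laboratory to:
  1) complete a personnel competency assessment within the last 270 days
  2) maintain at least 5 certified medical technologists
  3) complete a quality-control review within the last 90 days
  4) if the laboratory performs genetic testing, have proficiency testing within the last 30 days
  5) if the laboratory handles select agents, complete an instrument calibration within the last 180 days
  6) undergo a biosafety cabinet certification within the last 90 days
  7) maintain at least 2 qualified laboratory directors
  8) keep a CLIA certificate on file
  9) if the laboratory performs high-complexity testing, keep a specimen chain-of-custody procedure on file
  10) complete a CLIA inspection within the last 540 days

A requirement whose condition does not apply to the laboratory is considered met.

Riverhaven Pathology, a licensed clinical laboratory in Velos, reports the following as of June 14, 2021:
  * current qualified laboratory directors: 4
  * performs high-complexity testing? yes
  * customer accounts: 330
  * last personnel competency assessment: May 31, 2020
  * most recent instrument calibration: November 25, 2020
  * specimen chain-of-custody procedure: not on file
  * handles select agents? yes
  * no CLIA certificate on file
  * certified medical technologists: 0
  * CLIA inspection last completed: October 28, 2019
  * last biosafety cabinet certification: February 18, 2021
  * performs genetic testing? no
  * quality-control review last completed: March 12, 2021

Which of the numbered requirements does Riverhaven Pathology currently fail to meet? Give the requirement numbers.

1. personnel competency assessment 379 days ago vs limit 270 → not met
2. certified medical technologists 0 < 5 → not met
3. quality-control review 94 days ago vs limit 90 → not met
4. condition 'performs genetic testing' does not hold → requirement n/a → met
5. condition 'handles select agents' holds; instrument calibration 201 days ago vs limit 180 → not met
6. biosafety cabinet certification 116 days ago vs limit 90 → not met
7. qualified laboratory directors 4 ≥ 2 → met
8. CLIA certificate absent → not met
9. condition 'performs high-complexity testing' holds; specimen chain-of-custody procedure absent → not met
10. CLIA inspection 595 days ago vs limit 540 → not met
Not met: 1, 2, 3, 5, 6, 8, 9, 10

1, 2, 3, 5, 6, 8, 9, 10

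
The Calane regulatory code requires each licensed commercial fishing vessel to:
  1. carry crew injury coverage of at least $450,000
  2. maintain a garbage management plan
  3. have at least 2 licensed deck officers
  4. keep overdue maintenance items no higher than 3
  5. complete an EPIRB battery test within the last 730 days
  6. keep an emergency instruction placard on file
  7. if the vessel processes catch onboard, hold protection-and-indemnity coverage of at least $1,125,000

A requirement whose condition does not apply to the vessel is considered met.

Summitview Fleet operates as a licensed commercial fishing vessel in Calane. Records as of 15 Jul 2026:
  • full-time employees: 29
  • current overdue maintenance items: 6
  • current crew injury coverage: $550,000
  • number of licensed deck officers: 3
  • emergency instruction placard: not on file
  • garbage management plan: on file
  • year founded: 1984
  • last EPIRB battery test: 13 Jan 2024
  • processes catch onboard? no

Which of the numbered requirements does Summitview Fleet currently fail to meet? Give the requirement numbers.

4, 5, 6

1. crew injury coverage $550,000 ≥ $450,000 → met
2. garbage management plan present → met
3. licensed deck officers 3 ≥ 2 → met
4. overdue maintenance items 6 > 3 → not met
5. EPIRB battery test 914 days ago vs limit 730 → not met
6. emergency instruction placard absent → not met
7. condition 'processes catch onboard' does not hold → requirement n/a → met
Not met: 4, 5, 6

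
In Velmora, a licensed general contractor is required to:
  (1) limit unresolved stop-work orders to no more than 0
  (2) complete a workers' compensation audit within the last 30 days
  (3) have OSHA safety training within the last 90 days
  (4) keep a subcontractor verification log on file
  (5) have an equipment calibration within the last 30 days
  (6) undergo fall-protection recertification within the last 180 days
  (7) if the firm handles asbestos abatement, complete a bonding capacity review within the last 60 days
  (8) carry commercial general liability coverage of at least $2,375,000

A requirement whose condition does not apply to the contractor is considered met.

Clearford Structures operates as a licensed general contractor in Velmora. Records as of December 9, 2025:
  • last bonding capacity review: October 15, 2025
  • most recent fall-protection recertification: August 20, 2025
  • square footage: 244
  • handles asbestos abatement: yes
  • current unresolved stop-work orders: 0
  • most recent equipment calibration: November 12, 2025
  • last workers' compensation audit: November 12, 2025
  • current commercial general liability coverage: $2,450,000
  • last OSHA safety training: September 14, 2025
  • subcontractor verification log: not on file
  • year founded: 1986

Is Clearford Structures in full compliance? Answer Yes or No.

1. unresolved stop-work orders 0 ≤ 0 → met
2. workers' compensation audit 27 days ago vs limit 30 → met
3. OSHA safety training 86 days ago vs limit 90 → met
4. subcontractor verification log absent → not met
5. equipment calibration 27 days ago vs limit 30 → met
6. fall-protection recertification 111 days ago vs limit 180 → met
7. condition 'handles asbestos abatement' holds; bonding capacity review 55 days ago vs limit 60 → met
8. commercial general liability coverage $2,450,000 ≥ $2,375,000 → met
Not met: 4

No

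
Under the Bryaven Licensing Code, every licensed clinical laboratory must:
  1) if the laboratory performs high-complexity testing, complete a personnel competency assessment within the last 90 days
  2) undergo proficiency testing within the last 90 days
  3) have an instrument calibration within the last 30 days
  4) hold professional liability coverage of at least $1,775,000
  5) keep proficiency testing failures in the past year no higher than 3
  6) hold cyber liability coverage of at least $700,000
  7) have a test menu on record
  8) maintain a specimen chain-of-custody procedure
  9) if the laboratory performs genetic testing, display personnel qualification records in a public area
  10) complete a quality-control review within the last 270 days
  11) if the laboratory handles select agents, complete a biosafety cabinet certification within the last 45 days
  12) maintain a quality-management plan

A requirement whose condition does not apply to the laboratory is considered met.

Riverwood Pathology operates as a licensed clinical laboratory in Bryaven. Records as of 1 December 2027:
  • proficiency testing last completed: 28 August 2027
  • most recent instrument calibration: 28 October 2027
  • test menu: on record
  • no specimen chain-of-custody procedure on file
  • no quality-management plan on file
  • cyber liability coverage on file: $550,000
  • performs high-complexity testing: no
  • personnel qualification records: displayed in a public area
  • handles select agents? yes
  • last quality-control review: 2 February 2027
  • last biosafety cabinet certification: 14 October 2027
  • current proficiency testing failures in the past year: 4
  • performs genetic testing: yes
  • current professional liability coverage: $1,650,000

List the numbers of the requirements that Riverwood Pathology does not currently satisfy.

2, 3, 4, 5, 6, 8, 10, 11, 12

1. condition 'performs high-complexity testing' does not hold → requirement n/a → met
2. proficiency testing 95 days ago vs limit 90 → not met
3. instrument calibration 34 days ago vs limit 30 → not met
4. professional liability coverage $1,650,000 < $1,775,000 → not met
5. proficiency testing failures in the past year 4 > 3 → not met
6. cyber liability coverage $550,000 < $700,000 → not met
7. test menu present → met
8. specimen chain-of-custody procedure absent → not met
9. condition 'performs genetic testing' holds; personnel qualification records present → met
10. quality-control review 302 days ago vs limit 270 → not met
11. condition 'handles select agents' holds; biosafety cabinet certification 48 days ago vs limit 45 → not met
12. quality-management plan absent → not met
Not met: 2, 3, 4, 5, 6, 8, 10, 11, 12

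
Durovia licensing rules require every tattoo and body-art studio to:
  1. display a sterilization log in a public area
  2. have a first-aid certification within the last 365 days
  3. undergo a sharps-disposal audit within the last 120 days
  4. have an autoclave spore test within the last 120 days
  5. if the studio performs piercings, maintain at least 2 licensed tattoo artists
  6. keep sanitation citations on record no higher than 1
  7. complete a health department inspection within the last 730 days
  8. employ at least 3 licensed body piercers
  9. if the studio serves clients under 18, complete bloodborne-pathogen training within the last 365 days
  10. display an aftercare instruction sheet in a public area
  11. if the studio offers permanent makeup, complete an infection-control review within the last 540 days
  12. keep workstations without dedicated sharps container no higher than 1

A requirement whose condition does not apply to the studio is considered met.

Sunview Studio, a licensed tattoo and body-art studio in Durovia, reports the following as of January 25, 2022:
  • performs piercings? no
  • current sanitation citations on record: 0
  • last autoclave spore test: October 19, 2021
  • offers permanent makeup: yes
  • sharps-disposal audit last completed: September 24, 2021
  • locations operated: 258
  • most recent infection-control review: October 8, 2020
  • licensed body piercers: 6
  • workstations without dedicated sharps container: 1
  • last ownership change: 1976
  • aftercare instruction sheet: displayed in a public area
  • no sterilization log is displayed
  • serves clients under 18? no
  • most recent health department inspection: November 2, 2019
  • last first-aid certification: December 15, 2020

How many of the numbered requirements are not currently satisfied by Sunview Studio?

1. sterilization log absent → not met
2. first-aid certification 406 days ago vs limit 365 → not met
3. sharps-disposal audit 123 days ago vs limit 120 → not met
4. autoclave spore test 98 days ago vs limit 120 → met
5. condition 'performs piercings' does not hold → requirement n/a → met
6. sanitation citations on record 0 ≤ 1 → met
7. health department inspection 815 days ago vs limit 730 → not met
8. licensed body piercers 6 ≥ 3 → met
9. condition 'serves clients under 18' does not hold → requirement n/a → met
10. aftercare instruction sheet present → met
11. condition 'offers permanent makeup' holds; infection-control review 474 days ago vs limit 540 → met
12. workstations without dedicated sharps container 1 ≤ 1 → met
Not met: 4 of 12

4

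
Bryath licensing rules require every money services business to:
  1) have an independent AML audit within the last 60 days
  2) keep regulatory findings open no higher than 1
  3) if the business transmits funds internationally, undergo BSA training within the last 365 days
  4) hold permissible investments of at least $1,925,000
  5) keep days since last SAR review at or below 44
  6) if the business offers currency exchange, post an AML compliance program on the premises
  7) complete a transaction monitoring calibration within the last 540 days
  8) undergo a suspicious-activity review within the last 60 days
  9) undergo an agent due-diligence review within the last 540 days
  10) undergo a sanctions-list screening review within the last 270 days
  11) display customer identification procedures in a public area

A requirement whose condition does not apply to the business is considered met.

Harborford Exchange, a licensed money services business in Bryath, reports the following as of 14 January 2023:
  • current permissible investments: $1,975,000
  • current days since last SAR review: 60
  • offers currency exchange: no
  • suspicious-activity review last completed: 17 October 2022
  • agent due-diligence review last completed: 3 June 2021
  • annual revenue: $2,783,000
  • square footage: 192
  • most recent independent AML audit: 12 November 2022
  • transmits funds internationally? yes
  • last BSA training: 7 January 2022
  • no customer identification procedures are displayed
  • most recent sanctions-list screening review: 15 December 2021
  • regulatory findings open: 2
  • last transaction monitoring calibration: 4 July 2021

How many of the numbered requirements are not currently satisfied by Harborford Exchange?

1. independent AML audit 63 days ago vs limit 60 → not met
2. regulatory findings open 2 > 1 → not met
3. condition 'transmits funds internationally' holds; BSA training 372 days ago vs limit 365 → not met
4. permissible investments $1,975,000 ≥ $1,925,000 → met
5. days since last SAR review 60 > 44 → not met
6. condition 'offers currency exchange' does not hold → requirement n/a → met
7. transaction monitoring calibration 559 days ago vs limit 540 → not met
8. suspicious-activity review 89 days ago vs limit 60 → not met
9. agent due-diligence review 590 days ago vs limit 540 → not met
10. sanctions-list screening review 395 days ago vs limit 270 → not met
11. customer identification procedures absent → not met
Not met: 9 of 11

9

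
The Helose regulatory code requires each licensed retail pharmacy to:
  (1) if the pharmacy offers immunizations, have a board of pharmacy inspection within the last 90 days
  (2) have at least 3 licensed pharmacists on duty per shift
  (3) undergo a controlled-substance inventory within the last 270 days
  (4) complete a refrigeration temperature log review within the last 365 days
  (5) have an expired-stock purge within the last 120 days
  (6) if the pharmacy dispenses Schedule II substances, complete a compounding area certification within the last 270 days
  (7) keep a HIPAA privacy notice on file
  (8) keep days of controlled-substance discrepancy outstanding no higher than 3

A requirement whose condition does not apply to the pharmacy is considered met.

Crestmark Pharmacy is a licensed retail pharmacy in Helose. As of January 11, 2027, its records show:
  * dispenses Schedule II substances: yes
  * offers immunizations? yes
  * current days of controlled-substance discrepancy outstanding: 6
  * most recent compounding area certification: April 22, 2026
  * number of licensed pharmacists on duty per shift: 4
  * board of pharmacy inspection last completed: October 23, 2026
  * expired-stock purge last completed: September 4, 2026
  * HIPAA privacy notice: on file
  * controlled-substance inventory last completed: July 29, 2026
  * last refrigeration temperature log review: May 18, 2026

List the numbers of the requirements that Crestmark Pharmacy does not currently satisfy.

5, 8

1. condition 'offers immunizations' holds; board of pharmacy inspection 80 days ago vs limit 90 → met
2. licensed pharmacists on duty per shift 4 ≥ 3 → met
3. controlled-substance inventory 166 days ago vs limit 270 → met
4. refrigeration temperature log review 238 days ago vs limit 365 → met
5. expired-stock purge 129 days ago vs limit 120 → not met
6. condition 'dispenses Schedule II substances' holds; compounding area certification 264 days ago vs limit 270 → met
7. HIPAA privacy notice present → met
8. days of controlled-substance discrepancy outstanding 6 > 3 → not met
Not met: 5, 8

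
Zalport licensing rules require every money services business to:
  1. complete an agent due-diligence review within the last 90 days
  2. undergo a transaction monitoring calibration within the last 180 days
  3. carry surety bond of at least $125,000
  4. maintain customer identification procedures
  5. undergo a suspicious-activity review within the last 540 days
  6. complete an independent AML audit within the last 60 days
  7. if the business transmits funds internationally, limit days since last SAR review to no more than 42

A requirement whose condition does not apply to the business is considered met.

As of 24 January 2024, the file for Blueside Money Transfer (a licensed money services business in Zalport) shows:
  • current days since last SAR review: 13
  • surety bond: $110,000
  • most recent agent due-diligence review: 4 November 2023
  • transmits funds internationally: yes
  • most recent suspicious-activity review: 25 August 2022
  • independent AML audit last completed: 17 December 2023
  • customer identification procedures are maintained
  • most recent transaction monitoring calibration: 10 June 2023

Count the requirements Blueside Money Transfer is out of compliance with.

1. agent due-diligence review 81 days ago vs limit 90 → met
2. transaction monitoring calibration 228 days ago vs limit 180 → not met
3. surety bond $110,000 < $125,000 → not met
4. customer identification procedures present → met
5. suspicious-activity review 517 days ago vs limit 540 → met
6. independent AML audit 38 days ago vs limit 60 → met
7. condition 'transmits funds internationally' holds; days since last SAR review 13 ≤ 42 → met
Not met: 2 of 7

2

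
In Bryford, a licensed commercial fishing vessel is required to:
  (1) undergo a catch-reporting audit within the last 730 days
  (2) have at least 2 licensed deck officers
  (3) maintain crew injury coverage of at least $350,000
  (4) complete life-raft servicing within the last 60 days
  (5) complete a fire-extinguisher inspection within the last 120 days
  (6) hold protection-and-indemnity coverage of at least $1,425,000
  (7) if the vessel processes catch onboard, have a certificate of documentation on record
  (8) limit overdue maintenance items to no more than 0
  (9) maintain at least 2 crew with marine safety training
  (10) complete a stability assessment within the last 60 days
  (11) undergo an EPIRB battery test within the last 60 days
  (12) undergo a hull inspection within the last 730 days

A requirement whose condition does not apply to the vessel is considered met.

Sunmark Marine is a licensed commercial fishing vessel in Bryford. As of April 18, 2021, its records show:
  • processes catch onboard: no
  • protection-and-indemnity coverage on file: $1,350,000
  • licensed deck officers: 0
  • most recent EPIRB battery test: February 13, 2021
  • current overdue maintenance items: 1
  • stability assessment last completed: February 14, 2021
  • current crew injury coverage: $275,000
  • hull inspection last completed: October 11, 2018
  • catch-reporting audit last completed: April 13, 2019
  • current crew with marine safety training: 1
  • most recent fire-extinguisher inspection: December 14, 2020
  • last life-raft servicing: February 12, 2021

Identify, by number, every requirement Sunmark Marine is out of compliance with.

1. catch-reporting audit 736 days ago vs limit 730 → not met
2. licensed deck officers 0 < 2 → not met
3. crew injury coverage $275,000 < $350,000 → not met
4. life-raft servicing 65 days ago vs limit 60 → not met
5. fire-extinguisher inspection 125 days ago vs limit 120 → not met
6. protection-and-indemnity coverage $1,350,000 < $1,425,000 → not met
7. condition 'processes catch onboard' does not hold → requirement n/a → met
8. overdue maintenance items 1 > 0 → not met
9. crew with marine safety training 1 < 2 → not met
10. stability assessment 63 days ago vs limit 60 → not met
11. EPIRB battery test 64 days ago vs limit 60 → not met
12. hull inspection 920 days ago vs limit 730 → not met
Not met: 1, 2, 3, 4, 5, 6, 8, 9, 10, 11, 12

1, 2, 3, 4, 5, 6, 8, 9, 10, 11, 12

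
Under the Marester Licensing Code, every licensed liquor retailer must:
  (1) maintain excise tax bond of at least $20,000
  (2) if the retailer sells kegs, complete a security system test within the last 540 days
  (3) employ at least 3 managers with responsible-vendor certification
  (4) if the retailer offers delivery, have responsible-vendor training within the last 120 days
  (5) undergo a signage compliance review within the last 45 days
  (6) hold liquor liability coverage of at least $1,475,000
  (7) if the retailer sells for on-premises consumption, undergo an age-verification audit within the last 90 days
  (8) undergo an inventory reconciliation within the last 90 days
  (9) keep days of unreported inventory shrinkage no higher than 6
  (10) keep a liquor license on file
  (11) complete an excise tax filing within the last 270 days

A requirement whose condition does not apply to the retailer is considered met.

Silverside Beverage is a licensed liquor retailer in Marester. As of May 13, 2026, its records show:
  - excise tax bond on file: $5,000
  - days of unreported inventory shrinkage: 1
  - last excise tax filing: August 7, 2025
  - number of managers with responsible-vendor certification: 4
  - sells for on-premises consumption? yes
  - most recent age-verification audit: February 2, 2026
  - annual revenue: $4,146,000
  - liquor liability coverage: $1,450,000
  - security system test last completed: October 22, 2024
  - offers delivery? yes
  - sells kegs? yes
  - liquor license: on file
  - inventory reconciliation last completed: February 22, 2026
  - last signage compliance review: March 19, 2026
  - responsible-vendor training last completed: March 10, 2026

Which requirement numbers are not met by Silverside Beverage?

1, 2, 5, 6, 7, 11

1. excise tax bond $5,000 < $20,000 → not met
2. condition 'sells kegs' holds; security system test 568 days ago vs limit 540 → not met
3. managers with responsible-vendor certification 4 ≥ 3 → met
4. condition 'offers delivery' holds; responsible-vendor training 64 days ago vs limit 120 → met
5. signage compliance review 55 days ago vs limit 45 → not met
6. liquor liability coverage $1,450,000 < $1,475,000 → not met
7. condition 'sells for on-premises consumption' holds; age-verification audit 100 days ago vs limit 90 → not met
8. inventory reconciliation 80 days ago vs limit 90 → met
9. days of unreported inventory shrinkage 1 ≤ 6 → met
10. liquor license present → met
11. excise tax filing 279 days ago vs limit 270 → not met
Not met: 1, 2, 5, 6, 7, 11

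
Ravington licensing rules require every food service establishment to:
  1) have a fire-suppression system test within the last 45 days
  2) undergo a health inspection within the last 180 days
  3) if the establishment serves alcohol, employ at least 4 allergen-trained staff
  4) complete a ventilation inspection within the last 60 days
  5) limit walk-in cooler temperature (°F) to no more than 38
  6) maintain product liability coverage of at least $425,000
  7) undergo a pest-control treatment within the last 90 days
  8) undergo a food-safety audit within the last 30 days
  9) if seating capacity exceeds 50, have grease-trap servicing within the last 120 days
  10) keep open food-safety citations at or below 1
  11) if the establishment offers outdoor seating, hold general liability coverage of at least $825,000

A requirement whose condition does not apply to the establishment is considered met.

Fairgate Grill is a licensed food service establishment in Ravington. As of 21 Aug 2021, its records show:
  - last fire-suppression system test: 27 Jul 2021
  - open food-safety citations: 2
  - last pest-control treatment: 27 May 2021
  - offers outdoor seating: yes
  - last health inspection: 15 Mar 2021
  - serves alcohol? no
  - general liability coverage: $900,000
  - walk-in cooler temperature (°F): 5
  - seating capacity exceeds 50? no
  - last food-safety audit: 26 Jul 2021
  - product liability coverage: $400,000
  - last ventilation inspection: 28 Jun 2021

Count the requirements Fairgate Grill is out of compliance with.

2

1. fire-suppression system test 25 days ago vs limit 45 → met
2. health inspection 159 days ago vs limit 180 → met
3. condition 'serves alcohol' does not hold → requirement n/a → met
4. ventilation inspection 54 days ago vs limit 60 → met
5. walk-in cooler temperature (°F) 5 ≤ 38 → met
6. product liability coverage $400,000 < $425,000 → not met
7. pest-control treatment 86 days ago vs limit 90 → met
8. food-safety audit 26 days ago vs limit 30 → met
9. condition 'seating capacity exceeds 50' does not hold → requirement n/a → met
10. open food-safety citations 2 > 1 → not met
11. condition 'offers outdoor seating' holds; general liability coverage $900,000 ≥ $825,000 → met
Not met: 2 of 11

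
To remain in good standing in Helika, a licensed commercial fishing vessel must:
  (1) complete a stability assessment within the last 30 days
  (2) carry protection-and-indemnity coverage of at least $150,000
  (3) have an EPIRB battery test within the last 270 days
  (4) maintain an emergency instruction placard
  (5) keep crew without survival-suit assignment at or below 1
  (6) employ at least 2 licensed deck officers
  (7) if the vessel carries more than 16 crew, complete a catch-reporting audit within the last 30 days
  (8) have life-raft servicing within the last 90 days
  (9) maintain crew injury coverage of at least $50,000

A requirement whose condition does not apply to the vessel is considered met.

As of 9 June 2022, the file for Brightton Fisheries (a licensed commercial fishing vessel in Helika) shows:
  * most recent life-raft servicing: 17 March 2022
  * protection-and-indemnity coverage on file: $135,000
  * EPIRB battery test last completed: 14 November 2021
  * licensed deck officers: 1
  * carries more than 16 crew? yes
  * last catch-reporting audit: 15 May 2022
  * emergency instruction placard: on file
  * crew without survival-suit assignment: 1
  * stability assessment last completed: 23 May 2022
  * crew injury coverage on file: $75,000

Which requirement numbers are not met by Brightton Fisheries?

2, 6

1. stability assessment 17 days ago vs limit 30 → met
2. protection-and-indemnity coverage $135,000 < $150,000 → not met
3. EPIRB battery test 207 days ago vs limit 270 → met
4. emergency instruction placard present → met
5. crew without survival-suit assignment 1 ≤ 1 → met
6. licensed deck officers 1 < 2 → not met
7. condition 'carries more than 16 crew' holds; catch-reporting audit 25 days ago vs limit 30 → met
8. life-raft servicing 84 days ago vs limit 90 → met
9. crew injury coverage $75,000 ≥ $50,000 → met
Not met: 2, 6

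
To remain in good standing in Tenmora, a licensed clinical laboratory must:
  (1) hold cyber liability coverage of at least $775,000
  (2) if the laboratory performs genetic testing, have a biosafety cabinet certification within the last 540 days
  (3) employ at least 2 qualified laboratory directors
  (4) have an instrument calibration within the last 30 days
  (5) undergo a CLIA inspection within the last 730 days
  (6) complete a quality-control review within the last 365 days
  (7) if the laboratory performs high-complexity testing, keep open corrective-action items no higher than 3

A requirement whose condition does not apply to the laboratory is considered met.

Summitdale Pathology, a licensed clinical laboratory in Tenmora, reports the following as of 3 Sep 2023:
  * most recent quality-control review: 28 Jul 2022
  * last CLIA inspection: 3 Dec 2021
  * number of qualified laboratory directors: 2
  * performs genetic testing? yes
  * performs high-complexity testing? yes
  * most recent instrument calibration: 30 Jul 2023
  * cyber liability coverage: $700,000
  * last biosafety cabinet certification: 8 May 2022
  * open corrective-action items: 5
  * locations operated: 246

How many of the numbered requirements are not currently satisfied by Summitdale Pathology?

1. cyber liability coverage $700,000 < $775,000 → not met
2. condition 'performs genetic testing' holds; biosafety cabinet certification 483 days ago vs limit 540 → met
3. qualified laboratory directors 2 ≥ 2 → met
4. instrument calibration 35 days ago vs limit 30 → not met
5. CLIA inspection 639 days ago vs limit 730 → met
6. quality-control review 402 days ago vs limit 365 → not met
7. condition 'performs high-complexity testing' holds; open corrective-action items 5 > 3 → not met
Not met: 4 of 7

4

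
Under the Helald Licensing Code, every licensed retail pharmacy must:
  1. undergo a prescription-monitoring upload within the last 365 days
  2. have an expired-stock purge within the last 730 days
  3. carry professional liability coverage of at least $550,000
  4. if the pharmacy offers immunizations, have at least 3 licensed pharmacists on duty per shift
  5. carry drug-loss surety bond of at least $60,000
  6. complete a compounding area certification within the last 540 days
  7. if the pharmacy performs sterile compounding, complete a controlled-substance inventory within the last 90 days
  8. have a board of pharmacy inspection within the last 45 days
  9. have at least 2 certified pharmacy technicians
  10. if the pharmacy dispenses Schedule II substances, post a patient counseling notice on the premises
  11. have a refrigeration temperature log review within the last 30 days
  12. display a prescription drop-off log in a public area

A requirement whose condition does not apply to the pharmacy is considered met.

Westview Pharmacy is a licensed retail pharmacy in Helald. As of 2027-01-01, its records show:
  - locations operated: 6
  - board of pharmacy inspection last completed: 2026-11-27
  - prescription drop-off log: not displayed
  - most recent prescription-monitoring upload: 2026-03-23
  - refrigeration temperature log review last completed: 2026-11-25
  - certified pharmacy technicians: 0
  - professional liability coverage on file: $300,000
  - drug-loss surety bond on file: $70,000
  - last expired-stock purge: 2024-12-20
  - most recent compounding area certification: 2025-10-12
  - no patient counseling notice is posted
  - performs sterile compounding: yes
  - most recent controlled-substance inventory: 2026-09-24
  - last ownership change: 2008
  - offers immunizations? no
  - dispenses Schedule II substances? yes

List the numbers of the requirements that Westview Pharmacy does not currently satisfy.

2, 3, 7, 9, 10, 11, 12

1. prescription-monitoring upload 284 days ago vs limit 365 → met
2. expired-stock purge 742 days ago vs limit 730 → not met
3. professional liability coverage $300,000 < $550,000 → not met
4. condition 'offers immunizations' does not hold → requirement n/a → met
5. drug-loss surety bond $70,000 ≥ $60,000 → met
6. compounding area certification 446 days ago vs limit 540 → met
7. condition 'performs sterile compounding' holds; controlled-substance inventory 99 days ago vs limit 90 → not met
8. board of pharmacy inspection 35 days ago vs limit 45 → met
9. certified pharmacy technicians 0 < 2 → not met
10. condition 'dispenses Schedule II substances' holds; patient counseling notice absent → not met
11. refrigeration temperature log review 37 days ago vs limit 30 → not met
12. prescription drop-off log absent → not met
Not met: 2, 3, 7, 9, 10, 11, 12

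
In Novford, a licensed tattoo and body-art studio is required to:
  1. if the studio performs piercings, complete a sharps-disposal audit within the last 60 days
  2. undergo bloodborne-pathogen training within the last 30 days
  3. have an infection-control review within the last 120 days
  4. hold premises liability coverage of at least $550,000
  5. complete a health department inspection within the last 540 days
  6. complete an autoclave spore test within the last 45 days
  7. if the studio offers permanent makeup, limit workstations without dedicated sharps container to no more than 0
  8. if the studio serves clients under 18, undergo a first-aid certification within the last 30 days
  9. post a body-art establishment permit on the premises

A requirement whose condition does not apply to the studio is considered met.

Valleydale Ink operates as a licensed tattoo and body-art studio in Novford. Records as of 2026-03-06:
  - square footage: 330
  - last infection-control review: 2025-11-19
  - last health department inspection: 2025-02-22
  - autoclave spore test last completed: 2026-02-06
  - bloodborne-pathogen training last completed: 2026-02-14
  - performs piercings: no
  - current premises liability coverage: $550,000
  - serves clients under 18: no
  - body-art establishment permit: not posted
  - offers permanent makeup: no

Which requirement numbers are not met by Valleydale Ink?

1. condition 'performs piercings' does not hold → requirement n/a → met
2. bloodborne-pathogen training 20 days ago vs limit 30 → met
3. infection-control review 107 days ago vs limit 120 → met
4. premises liability coverage $550,000 ≥ $550,000 → met
5. health department inspection 377 days ago vs limit 540 → met
6. autoclave spore test 28 days ago vs limit 45 → met
7. condition 'offers permanent makeup' does not hold → requirement n/a → met
8. condition 'serves clients under 18' does not hold → requirement n/a → met
9. body-art establishment permit absent → not met
Not met: 9

9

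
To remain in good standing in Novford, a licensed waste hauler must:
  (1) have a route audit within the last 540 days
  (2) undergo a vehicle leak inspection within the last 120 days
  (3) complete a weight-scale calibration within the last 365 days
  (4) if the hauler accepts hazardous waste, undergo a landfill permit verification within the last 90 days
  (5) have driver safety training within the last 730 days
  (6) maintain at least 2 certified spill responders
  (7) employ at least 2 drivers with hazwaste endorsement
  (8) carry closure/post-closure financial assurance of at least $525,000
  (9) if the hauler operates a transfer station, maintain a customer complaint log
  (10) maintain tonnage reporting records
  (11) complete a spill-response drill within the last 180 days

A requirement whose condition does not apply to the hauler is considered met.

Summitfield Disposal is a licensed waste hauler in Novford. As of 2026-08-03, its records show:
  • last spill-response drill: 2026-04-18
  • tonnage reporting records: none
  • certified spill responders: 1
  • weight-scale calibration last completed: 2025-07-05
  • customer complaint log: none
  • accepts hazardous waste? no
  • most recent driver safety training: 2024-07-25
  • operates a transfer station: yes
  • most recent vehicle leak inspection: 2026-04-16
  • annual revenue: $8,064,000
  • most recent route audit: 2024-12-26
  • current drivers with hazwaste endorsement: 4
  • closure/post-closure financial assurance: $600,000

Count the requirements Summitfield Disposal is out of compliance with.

6

1. route audit 585 days ago vs limit 540 → not met
2. vehicle leak inspection 109 days ago vs limit 120 → met
3. weight-scale calibration 394 days ago vs limit 365 → not met
4. condition 'accepts hazardous waste' does not hold → requirement n/a → met
5. driver safety training 739 days ago vs limit 730 → not met
6. certified spill responders 1 < 2 → not met
7. drivers with hazwaste endorsement 4 ≥ 2 → met
8. closure/post-closure financial assurance $600,000 ≥ $525,000 → met
9. condition 'operates a transfer station' holds; customer complaint log absent → not met
10. tonnage reporting records absent → not met
11. spill-response drill 107 days ago vs limit 180 → met
Not met: 6 of 11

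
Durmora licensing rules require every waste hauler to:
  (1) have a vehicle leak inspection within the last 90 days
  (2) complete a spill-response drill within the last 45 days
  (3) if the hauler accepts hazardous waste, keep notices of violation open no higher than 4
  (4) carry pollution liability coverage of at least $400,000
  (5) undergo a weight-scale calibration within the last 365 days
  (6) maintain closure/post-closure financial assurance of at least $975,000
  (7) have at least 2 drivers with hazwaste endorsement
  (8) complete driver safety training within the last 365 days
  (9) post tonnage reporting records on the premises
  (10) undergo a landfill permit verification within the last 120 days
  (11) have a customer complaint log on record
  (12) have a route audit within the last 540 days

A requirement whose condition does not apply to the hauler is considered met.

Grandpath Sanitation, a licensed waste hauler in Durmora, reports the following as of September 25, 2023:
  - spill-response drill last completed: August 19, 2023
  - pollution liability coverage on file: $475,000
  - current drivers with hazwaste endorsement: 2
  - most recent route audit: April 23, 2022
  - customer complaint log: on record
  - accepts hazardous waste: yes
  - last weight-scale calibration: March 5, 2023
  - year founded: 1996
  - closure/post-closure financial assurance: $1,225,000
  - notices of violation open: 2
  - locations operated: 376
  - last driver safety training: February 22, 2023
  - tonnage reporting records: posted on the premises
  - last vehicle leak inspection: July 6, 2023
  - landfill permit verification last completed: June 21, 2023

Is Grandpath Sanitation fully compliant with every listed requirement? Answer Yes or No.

1. vehicle leak inspection 81 days ago vs limit 90 → met
2. spill-response drill 37 days ago vs limit 45 → met
3. condition 'accepts hazardous waste' holds; notices of violation open 2 ≤ 4 → met
4. pollution liability coverage $475,000 ≥ $400,000 → met
5. weight-scale calibration 204 days ago vs limit 365 → met
6. closure/post-closure financial assurance $1,225,000 ≥ $975,000 → met
7. drivers with hazwaste endorsement 2 ≥ 2 → met
8. driver safety training 215 days ago vs limit 365 → met
9. tonnage reporting records present → met
10. landfill permit verification 96 days ago vs limit 120 → met
11. customer complaint log present → met
12. route audit 520 days ago vs limit 540 → met
All met.

Yes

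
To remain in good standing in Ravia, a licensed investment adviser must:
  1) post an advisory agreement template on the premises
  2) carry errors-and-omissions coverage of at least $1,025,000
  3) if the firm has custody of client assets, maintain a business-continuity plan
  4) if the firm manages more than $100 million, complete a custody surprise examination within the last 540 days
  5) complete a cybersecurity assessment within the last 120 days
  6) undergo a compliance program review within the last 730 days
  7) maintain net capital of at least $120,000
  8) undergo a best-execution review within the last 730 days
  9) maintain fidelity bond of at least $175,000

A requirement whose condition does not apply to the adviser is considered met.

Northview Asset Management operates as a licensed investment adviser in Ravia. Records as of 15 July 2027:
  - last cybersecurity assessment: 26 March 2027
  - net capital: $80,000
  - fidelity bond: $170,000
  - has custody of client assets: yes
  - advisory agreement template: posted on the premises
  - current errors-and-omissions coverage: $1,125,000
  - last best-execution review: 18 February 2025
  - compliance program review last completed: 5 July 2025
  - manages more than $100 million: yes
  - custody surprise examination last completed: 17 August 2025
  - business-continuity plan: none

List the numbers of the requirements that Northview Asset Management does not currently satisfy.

1. advisory agreement template present → met
2. errors-and-omissions coverage $1,125,000 ≥ $1,025,000 → met
3. condition 'has custody of client assets' holds; business-continuity plan absent → not met
4. condition 'manages more than $100 million' holds; custody surprise examination 697 days ago vs limit 540 → not met
5. cybersecurity assessment 111 days ago vs limit 120 → met
6. compliance program review 740 days ago vs limit 730 → not met
7. net capital $80,000 < $120,000 → not met
8. best-execution review 877 days ago vs limit 730 → not met
9. fidelity bond $170,000 < $175,000 → not met
Not met: 3, 4, 6, 7, 8, 9

3, 4, 6, 7, 8, 9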